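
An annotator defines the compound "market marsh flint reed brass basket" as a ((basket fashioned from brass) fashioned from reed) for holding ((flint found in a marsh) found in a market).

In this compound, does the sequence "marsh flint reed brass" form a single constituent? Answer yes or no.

no

The top-level split is [market marsh flint] [reed brass basket]; the full structure is [[market [marsh flint]] [reed [brass basket]]].
"marsh flint reed brass" straddles a constituent boundary, so it is not a single unit.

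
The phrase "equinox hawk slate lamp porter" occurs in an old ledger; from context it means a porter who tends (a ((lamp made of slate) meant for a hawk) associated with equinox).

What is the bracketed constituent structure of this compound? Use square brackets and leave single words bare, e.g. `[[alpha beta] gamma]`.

[[equinox [hawk [slate lamp]]] porter]

At the top level: head "porter"; modifier "equinox hawk slate lamp".
"equinox hawk slate lamp" → head "lamp" (specifically "hawk slate lamp"), modifier "equinox".
"hawk slate lamp" → head "lamp" (specifically "slate lamp"), modifier "hawk".
"slate lamp" → head "lamp", modifier "slate".
So the structure is [[equinox [hawk [slate lamp]]] porter].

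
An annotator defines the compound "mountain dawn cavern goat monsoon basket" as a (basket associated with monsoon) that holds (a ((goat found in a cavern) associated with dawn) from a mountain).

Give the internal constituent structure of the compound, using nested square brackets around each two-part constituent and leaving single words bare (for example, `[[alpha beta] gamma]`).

[[mountain [dawn [cavern goat]]] [monsoon basket]]

Overall it is a kind of basket (specifically "monsoon basket"); the modifier is "mountain dawn cavern goat".
Inside "mountain dawn cavern goat": head "goat" (specifically "dawn cavern goat"), modifier "mountain".
Inside "dawn cavern goat": head "goat" (specifically "cavern goat"), modifier "dawn".
Inside "cavern goat": head "goat", modifier "cavern".
Inside "monsoon basket": head "basket", modifier "monsoon".
Putting it together: [[mountain [dawn [cavern goat]]] [monsoon basket]].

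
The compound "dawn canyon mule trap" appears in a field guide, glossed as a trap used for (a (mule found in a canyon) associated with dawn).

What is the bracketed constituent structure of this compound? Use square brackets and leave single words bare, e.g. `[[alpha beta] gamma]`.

At the top level: head "trap"; modifier "dawn canyon mule".
Inside "dawn canyon mule": head "mule" (specifically "canyon mule"), modifier "dawn".
Inside "canyon mule": head "mule", modifier "canyon".
Putting it together: [[dawn [canyon mule]] trap].

[[dawn [canyon mule]] trap]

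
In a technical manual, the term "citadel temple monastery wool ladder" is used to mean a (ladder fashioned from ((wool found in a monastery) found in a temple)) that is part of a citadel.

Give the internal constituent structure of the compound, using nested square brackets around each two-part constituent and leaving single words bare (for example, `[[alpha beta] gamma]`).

The outermost head in the paraphrase is "ladder" (specifically "temple monastery wool ladder"), modified by "citadel".
"temple monastery wool ladder" → head "ladder", modifier "temple monastery wool".
"temple monastery wool" → head "wool" (specifically "monastery wool"), modifier "temple".
"monastery wool" → head "wool", modifier "monastery".
Putting it together: [citadel [[temple [monastery wool]] ladder]].

[citadel [[temple [monastery wool]] ladder]]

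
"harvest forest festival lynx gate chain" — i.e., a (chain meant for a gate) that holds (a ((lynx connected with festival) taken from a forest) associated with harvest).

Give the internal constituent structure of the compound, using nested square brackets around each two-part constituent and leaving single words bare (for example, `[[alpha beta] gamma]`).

[[harvest [forest [festival lynx]]] [gate chain]]

Overall it is a kind of chain (specifically "gate chain"); the modifier is "harvest forest festival lynx".
"harvest forest festival lynx" → head "lynx" (specifically "forest festival lynx"), modifier "harvest".
"forest festival lynx" → head "lynx" (specifically "festival lynx"), modifier "forest".
"festival lynx" → head "lynx", modifier "festival".
"gate chain" → head "chain", modifier "gate".
Assembled: [[harvest [forest [festival lynx]]] [gate chain]].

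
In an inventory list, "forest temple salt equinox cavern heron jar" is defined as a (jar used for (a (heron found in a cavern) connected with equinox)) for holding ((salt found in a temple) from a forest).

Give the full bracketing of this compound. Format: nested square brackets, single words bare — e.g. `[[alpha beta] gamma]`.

[[forest [temple salt]] [[equinox [cavern heron]] jar]]

The outermost head in the paraphrase is "jar" (specifically "equinox cavern heron jar"), modified by "forest temple salt".
Within "forest temple salt", the head is "salt" (specifically "temple salt") and the modifier is "forest".
Within "temple salt", the head is "salt" and the modifier is "temple".
Within "equinox cavern heron jar", the head is "jar" and the modifier is "equinox cavern heron".
Within "equinox cavern heron", the head is "heron" (specifically "cavern heron") and the modifier is "equinox".
Within "cavern heron", the head is "heron" and the modifier is "cavern".
Putting it together: [[forest [temple salt]] [[equinox [cavern heron]] jar]].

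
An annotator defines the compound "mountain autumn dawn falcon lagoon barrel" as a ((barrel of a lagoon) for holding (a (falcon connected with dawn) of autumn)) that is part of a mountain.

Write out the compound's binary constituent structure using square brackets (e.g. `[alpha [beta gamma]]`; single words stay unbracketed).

At the top level: head "barrel" (specifically "autumn dawn falcon lagoon barrel"); modifier "mountain".
Inside "autumn dawn falcon lagoon barrel": head "barrel" (specifically "lagoon barrel"), modifier "autumn dawn falcon".
Inside "autumn dawn falcon": head "falcon" (specifically "dawn falcon"), modifier "autumn".
Inside "dawn falcon": head "falcon", modifier "dawn".
Inside "lagoon barrel": head "barrel", modifier "lagoon".
So the structure is [mountain [[autumn [dawn falcon]] [lagoon barrel]]].

[mountain [[autumn [dawn falcon]] [lagoon barrel]]]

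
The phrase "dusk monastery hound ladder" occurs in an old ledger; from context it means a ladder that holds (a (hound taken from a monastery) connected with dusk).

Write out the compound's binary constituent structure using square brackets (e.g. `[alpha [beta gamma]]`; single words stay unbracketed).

Whole compound: head "ladder", modifier "dusk monastery hound".
Inside "dusk monastery hound": head "hound" (specifically "monastery hound"), modifier "dusk".
Inside "monastery hound": head "hound", modifier "monastery".
Assembled: [[dusk [monastery hound]] ladder].

[[dusk [monastery hound]] ladder]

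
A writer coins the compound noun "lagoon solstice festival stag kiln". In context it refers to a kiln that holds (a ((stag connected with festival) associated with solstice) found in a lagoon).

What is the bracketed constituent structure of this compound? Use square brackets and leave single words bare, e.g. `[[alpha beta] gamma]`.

[[lagoon [solstice [festival stag]]] kiln]

Whole compound: head "kiln", modifier "lagoon solstice festival stag".
"lagoon solstice festival stag" → head "stag" (specifically "solstice festival stag"), modifier "lagoon".
"solstice festival stag" → head "stag" (specifically "festival stag"), modifier "solstice".
"festival stag" → head "stag", modifier "festival".
Assembled: [[lagoon [solstice [festival stag]]] kiln].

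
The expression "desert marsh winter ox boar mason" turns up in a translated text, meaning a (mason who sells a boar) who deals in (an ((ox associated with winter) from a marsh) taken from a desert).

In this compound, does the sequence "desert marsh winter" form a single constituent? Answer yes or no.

no

The top-level split is [desert marsh winter ox] [boar mason]; the full structure is [[desert [marsh [winter ox]]] [boar mason]].
"desert marsh winter" straddles a constituent boundary, so it is not a single unit.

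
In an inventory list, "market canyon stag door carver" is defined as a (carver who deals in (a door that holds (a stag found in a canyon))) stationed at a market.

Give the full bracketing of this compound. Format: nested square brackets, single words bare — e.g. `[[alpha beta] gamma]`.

The outermost head in the paraphrase is "carver" (specifically "canyon stag door carver"), modified by "market".
Within "canyon stag door carver", the head is "carver" and the modifier is "canyon stag door".
Within "canyon stag door", the head is "door" and the modifier is "canyon stag".
Within "canyon stag", the head is "stag" and the modifier is "canyon".
Putting it together: [market [[[canyon stag] door] carver]].

[market [[[canyon stag] door] carver]]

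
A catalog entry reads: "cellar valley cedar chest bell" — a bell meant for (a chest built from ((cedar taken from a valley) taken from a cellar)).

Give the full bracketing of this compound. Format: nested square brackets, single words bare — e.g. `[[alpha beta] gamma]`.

Whole compound: head "bell", modifier "cellar valley cedar chest".
Within "cellar valley cedar chest", the head is "chest" and the modifier is "cellar valley cedar".
Within "cellar valley cedar", the head is "cedar" (specifically "valley cedar") and the modifier is "cellar".
Within "valley cedar", the head is "cedar" and the modifier is "valley".
Assembled: [[[cellar [valley cedar]] chest] bell].

[[[cellar [valley cedar]] chest] bell]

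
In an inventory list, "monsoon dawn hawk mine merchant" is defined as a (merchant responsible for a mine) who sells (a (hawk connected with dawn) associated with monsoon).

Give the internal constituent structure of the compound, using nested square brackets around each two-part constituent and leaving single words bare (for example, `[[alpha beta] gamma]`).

Overall it is a kind of merchant (specifically "mine merchant"); the modifier is "monsoon dawn hawk".
Inside "monsoon dawn hawk": head "hawk" (specifically "dawn hawk"), modifier "monsoon".
Inside "dawn hawk": head "hawk", modifier "dawn".
Inside "mine merchant": head "merchant", modifier "mine".
Putting it together: [[monsoon [dawn hawk]] [mine merchant]].

[[monsoon [dawn hawk]] [mine merchant]]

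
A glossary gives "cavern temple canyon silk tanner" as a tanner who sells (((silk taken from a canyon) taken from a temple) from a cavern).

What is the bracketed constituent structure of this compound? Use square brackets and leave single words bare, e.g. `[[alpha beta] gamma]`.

Overall it is a kind of tanner; the modifier is "cavern temple canyon silk".
Inside "cavern temple canyon silk": head "silk" (specifically "temple canyon silk"), modifier "cavern".
Inside "temple canyon silk": head "silk" (specifically "canyon silk"), modifier "temple".
Inside "canyon silk": head "silk", modifier "canyon".
Assembled: [[cavern [temple [canyon silk]]] tanner].

[[cavern [temple [canyon silk]]] tanner]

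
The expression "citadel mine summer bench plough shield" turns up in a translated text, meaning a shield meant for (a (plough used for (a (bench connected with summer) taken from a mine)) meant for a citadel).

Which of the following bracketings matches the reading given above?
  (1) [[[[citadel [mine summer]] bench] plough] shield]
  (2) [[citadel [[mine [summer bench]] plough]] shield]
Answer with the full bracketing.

The paraphrase's head is the "shield" part ("shield"); its modifier is "citadel mine summer bench plough".
That top-level split, carried through the inner groups, gives [[citadel [[mine [summer bench]] plough]] shield].

[[citadel [[mine [summer bench]] plough]] shield]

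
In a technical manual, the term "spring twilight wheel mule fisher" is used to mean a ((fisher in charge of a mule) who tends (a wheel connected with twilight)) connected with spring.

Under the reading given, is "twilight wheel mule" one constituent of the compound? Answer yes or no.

The top-level split is [spring] [twilight wheel mule fisher]; the full structure is [spring [[twilight wheel] [mule fisher]]].
"twilight wheel mule" straddles a constituent boundary, so it is not a single unit.

no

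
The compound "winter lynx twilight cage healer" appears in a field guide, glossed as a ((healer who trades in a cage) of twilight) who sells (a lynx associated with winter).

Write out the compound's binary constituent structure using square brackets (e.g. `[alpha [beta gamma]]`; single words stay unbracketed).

[[winter lynx] [twilight [cage healer]]]

At the top level: head "healer" (specifically "twilight cage healer"); modifier "winter lynx".
Within "winter lynx", the head is "lynx" and the modifier is "winter".
Within "twilight cage healer", the head is "healer" (specifically "cage healer") and the modifier is "twilight".
Within "cage healer", the head is "healer" and the modifier is "cage".
So the structure is [[winter lynx] [twilight [cage healer]]].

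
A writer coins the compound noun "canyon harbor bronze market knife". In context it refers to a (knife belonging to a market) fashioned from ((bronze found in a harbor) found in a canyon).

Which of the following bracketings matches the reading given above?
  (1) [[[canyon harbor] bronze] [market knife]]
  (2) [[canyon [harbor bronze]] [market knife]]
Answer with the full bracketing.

The paraphrase's head is the "knife" part ("market knife"); its modifier is "canyon harbor bronze".
That top-level split, carried through the inner groups, gives [[canyon [harbor bronze]] [market knife]].

[[canyon [harbor bronze]] [market knife]]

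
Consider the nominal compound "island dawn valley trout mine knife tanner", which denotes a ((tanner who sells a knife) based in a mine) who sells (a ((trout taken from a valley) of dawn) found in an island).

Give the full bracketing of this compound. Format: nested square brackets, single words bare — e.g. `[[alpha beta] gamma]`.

[[island [dawn [valley trout]]] [mine [knife tanner]]]

At the top level: head "tanner" (specifically "mine knife tanner"); modifier "island dawn valley trout".
Inside "island dawn valley trout": head "trout" (specifically "dawn valley trout"), modifier "island".
Inside "dawn valley trout": head "trout" (specifically "valley trout"), modifier "dawn".
Inside "valley trout": head "trout", modifier "valley".
Inside "mine knife tanner": head "tanner" (specifically "knife tanner"), modifier "mine".
Inside "knife tanner": head "tanner", modifier "knife".
So the structure is [[island [dawn [valley trout]]] [mine [knife tanner]]].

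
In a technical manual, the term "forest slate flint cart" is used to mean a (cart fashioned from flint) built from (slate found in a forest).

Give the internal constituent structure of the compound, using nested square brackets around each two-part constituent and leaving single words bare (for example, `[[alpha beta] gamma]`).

Overall it is a kind of cart (specifically "flint cart"); the modifier is "forest slate".
Within "forest slate", the head is "slate" and the modifier is "forest".
Within "flint cart", the head is "cart" and the modifier is "flint".
So the structure is [[forest slate] [flint cart]].

[[forest slate] [flint cart]]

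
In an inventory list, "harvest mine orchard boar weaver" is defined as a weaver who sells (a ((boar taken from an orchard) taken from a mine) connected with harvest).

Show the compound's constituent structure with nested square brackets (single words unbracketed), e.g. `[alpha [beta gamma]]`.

[[harvest [mine [orchard boar]]] weaver]

At the top level: head "weaver"; modifier "harvest mine orchard boar".
"harvest mine orchard boar" → head "boar" (specifically "mine orchard boar"), modifier "harvest".
"mine orchard boar" → head "boar" (specifically "orchard boar"), modifier "mine".
"orchard boar" → head "boar", modifier "orchard".
So the structure is [[harvest [mine [orchard boar]]] weaver].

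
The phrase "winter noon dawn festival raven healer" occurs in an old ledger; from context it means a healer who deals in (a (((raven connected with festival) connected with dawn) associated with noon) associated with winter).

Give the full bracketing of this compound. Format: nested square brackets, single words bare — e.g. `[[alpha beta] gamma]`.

[[winter [noon [dawn [festival raven]]]] healer]

The outermost head in the paraphrase is "healer", modified by "winter noon dawn festival raven".
Within "winter noon dawn festival raven", the head is "raven" (specifically "noon dawn festival raven") and the modifier is "winter".
Within "noon dawn festival raven", the head is "raven" (specifically "dawn festival raven") and the modifier is "noon".
Within "dawn festival raven", the head is "raven" (specifically "festival raven") and the modifier is "dawn".
Within "festival raven", the head is "raven" and the modifier is "festival".
So the structure is [[winter [noon [dawn [festival raven]]]] healer].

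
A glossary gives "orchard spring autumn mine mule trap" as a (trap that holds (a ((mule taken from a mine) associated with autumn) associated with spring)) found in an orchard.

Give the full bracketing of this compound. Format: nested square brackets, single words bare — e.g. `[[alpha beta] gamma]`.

Whole compound: head "trap" (specifically "spring autumn mine mule trap"), modifier "orchard".
Inside "spring autumn mine mule trap": head "trap", modifier "spring autumn mine mule".
Inside "spring autumn mine mule": head "mule" (specifically "autumn mine mule"), modifier "spring".
Inside "autumn mine mule": head "mule" (specifically "mine mule"), modifier "autumn".
Inside "mine mule": head "mule", modifier "mine".
Putting it together: [orchard [[spring [autumn [mine mule]]] trap]].

[orchard [[spring [autumn [mine mule]]] trap]]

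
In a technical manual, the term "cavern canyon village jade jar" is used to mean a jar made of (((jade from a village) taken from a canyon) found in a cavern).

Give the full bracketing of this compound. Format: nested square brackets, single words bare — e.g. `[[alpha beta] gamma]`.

[[cavern [canyon [village jade]]] jar]

Overall it is a kind of jar; the modifier is "cavern canyon village jade".
Within "cavern canyon village jade", the head is "jade" (specifically "canyon village jade") and the modifier is "cavern".
Within "canyon village jade", the head is "jade" (specifically "village jade") and the modifier is "canyon".
Within "village jade", the head is "jade" and the modifier is "village".
Assembled: [[cavern [canyon [village jade]]] jar].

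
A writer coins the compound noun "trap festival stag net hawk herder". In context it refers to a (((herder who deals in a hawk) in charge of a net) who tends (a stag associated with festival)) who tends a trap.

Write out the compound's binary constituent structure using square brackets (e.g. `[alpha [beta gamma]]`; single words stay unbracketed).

[trap [[festival stag] [net [hawk herder]]]]

At the top level: head "herder" (specifically "festival stag net hawk herder"); modifier "trap".
Inside "festival stag net hawk herder": head "herder" (specifically "net hawk herder"), modifier "festival stag".
Inside "festival stag": head "stag", modifier "festival".
Inside "net hawk herder": head "herder" (specifically "hawk herder"), modifier "net".
Inside "hawk herder": head "herder", modifier "hawk".
So the structure is [trap [[festival stag] [net [hawk herder]]]].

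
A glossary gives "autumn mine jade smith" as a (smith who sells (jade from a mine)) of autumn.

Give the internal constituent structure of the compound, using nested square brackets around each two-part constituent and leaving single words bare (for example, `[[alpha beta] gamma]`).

[autumn [[mine jade] smith]]

Whole compound: head "smith" (specifically "mine jade smith"), modifier "autumn".
Within "mine jade smith", the head is "smith" and the modifier is "mine jade".
Within "mine jade", the head is "jade" and the modifier is "mine".
So the structure is [autumn [[mine jade] smith]].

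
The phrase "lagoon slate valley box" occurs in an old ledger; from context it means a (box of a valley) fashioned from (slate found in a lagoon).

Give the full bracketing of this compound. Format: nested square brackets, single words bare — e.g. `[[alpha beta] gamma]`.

At the top level: head "box" (specifically "valley box"); modifier "lagoon slate".
"lagoon slate" → head "slate", modifier "lagoon".
"valley box" → head "box", modifier "valley".
Putting it together: [[lagoon slate] [valley box]].

[[lagoon slate] [valley box]]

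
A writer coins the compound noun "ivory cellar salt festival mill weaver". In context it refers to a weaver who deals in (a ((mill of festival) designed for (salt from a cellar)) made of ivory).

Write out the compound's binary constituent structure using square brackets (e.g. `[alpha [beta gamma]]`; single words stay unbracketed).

[[ivory [[cellar salt] [festival mill]]] weaver]

The outermost head in the paraphrase is "weaver", modified by "ivory cellar salt festival mill".
Within "ivory cellar salt festival mill", the head is "mill" (specifically "cellar salt festival mill") and the modifier is "ivory".
Within "cellar salt festival mill", the head is "mill" (specifically "festival mill") and the modifier is "cellar salt".
Within "cellar salt", the head is "salt" and the modifier is "cellar".
Within "festival mill", the head is "mill" and the modifier is "festival".
Assembled: [[ivory [[cellar salt] [festival mill]]] weaver].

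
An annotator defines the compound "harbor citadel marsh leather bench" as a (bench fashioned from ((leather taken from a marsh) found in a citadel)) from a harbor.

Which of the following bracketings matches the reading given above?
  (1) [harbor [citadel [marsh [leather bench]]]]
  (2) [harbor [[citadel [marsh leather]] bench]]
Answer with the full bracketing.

[harbor [[citadel [marsh leather]] bench]]

The paraphrase's head is the "bench" part ("citadel marsh leather bench"); its modifier is "harbor".
That top-level split, carried through the inner groups, gives [harbor [[citadel [marsh leather]] bench]].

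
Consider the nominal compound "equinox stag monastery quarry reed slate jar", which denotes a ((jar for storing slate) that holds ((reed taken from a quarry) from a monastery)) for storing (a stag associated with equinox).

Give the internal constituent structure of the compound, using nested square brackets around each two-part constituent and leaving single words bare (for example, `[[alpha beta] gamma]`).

[[equinox stag] [[monastery [quarry reed]] [slate jar]]]

At the top level: head "jar" (specifically "monastery quarry reed slate jar"); modifier "equinox stag".
Within "equinox stag", the head is "stag" and the modifier is "equinox".
Within "monastery quarry reed slate jar", the head is "jar" (specifically "slate jar") and the modifier is "monastery quarry reed".
Within "monastery quarry reed", the head is "reed" (specifically "quarry reed") and the modifier is "monastery".
Within "quarry reed", the head is "reed" and the modifier is "quarry".
Within "slate jar", the head is "jar" and the modifier is "slate".
Assembled: [[equinox stag] [[monastery [quarry reed]] [slate jar]]].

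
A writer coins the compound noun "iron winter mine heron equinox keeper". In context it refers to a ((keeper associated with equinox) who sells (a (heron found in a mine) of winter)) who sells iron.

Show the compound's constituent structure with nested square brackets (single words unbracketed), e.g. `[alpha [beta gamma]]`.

[iron [[winter [mine heron]] [equinox keeper]]]

Overall it is a kind of keeper (specifically "winter mine heron equinox keeper"); the modifier is "iron".
"winter mine heron equinox keeper" → head "keeper" (specifically "equinox keeper"), modifier "winter mine heron".
"winter mine heron" → head "heron" (specifically "mine heron"), modifier "winter".
"mine heron" → head "heron", modifier "mine".
"equinox keeper" → head "keeper", modifier "equinox".
Assembled: [iron [[winter [mine heron]] [equinox keeper]]].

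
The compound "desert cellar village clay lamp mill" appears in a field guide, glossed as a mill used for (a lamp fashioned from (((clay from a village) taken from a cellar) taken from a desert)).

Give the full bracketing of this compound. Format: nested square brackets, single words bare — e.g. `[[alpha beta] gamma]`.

The outermost head in the paraphrase is "mill", modified by "desert cellar village clay lamp".
Within "desert cellar village clay lamp", the head is "lamp" and the modifier is "desert cellar village clay".
Within "desert cellar village clay", the head is "clay" (specifically "cellar village clay") and the modifier is "desert".
Within "cellar village clay", the head is "clay" (specifically "village clay") and the modifier is "cellar".
Within "village clay", the head is "clay" and the modifier is "village".
Putting it together: [[[desert [cellar [village clay]]] lamp] mill].

[[[desert [cellar [village clay]]] lamp] mill]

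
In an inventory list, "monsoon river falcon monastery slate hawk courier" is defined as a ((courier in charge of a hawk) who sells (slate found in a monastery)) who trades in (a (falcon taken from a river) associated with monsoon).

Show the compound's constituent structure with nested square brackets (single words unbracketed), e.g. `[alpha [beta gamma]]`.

[[monsoon [river falcon]] [[monastery slate] [hawk courier]]]

The outermost head in the paraphrase is "courier" (specifically "monastery slate hawk courier"), modified by "monsoon river falcon".
"monsoon river falcon" → head "falcon" (specifically "river falcon"), modifier "monsoon".
"river falcon" → head "falcon", modifier "river".
"monastery slate hawk courier" → head "courier" (specifically "hawk courier"), modifier "monastery slate".
"monastery slate" → head "slate", modifier "monastery".
"hawk courier" → head "courier", modifier "hawk".
So the structure is [[monsoon [river falcon]] [[monastery slate] [hawk courier]]].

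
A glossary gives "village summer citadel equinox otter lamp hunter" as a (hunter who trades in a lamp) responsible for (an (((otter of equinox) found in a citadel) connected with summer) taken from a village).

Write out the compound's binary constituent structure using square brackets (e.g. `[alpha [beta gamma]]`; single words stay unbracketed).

[[village [summer [citadel [equinox otter]]]] [lamp hunter]]

At the top level: head "hunter" (specifically "lamp hunter"); modifier "village summer citadel equinox otter".
Within "village summer citadel equinox otter", the head is "otter" (specifically "summer citadel equinox otter") and the modifier is "village".
Within "summer citadel equinox otter", the head is "otter" (specifically "citadel equinox otter") and the modifier is "summer".
Within "citadel equinox otter", the head is "otter" (specifically "equinox otter") and the modifier is "citadel".
Within "equinox otter", the head is "otter" and the modifier is "equinox".
Within "lamp hunter", the head is "hunter" and the modifier is "lamp".
Putting it together: [[village [summer [citadel [equinox otter]]]] [lamp hunter]].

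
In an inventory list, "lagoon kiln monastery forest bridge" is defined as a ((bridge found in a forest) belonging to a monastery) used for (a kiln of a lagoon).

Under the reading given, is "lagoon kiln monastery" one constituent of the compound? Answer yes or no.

The top-level split is [lagoon kiln] [monastery forest bridge]; the full structure is [[lagoon kiln] [monastery [forest bridge]]].
"lagoon kiln monastery" straddles a constituent boundary, so it is not a single unit.

no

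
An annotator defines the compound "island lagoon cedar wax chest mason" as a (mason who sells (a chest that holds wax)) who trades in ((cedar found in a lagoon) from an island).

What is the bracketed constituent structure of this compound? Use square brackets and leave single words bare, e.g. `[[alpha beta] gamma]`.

Overall it is a kind of mason (specifically "wax chest mason"); the modifier is "island lagoon cedar".
Within "island lagoon cedar", the head is "cedar" (specifically "lagoon cedar") and the modifier is "island".
Within "lagoon cedar", the head is "cedar" and the modifier is "lagoon".
Within "wax chest mason", the head is "mason" and the modifier is "wax chest".
Within "wax chest", the head is "chest" and the modifier is "wax".
Putting it together: [[island [lagoon cedar]] [[wax chest] mason]].

[[island [lagoon cedar]] [[wax chest] mason]]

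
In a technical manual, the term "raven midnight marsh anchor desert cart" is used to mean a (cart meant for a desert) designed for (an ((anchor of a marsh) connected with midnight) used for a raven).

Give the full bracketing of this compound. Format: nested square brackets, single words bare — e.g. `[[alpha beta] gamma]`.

[[raven [midnight [marsh anchor]]] [desert cart]]

Whole compound: head "cart" (specifically "desert cart"), modifier "raven midnight marsh anchor".
Within "raven midnight marsh anchor", the head is "anchor" (specifically "midnight marsh anchor") and the modifier is "raven".
Within "midnight marsh anchor", the head is "anchor" (specifically "marsh anchor") and the modifier is "midnight".
Within "marsh anchor", the head is "anchor" and the modifier is "marsh".
Within "desert cart", the head is "cart" and the modifier is "desert".
Putting it together: [[raven [midnight [marsh anchor]]] [desert cart]].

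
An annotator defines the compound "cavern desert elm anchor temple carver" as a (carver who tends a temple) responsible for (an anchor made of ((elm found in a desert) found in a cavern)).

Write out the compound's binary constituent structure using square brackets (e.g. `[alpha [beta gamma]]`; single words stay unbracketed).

Whole compound: head "carver" (specifically "temple carver"), modifier "cavern desert elm anchor".
Inside "cavern desert elm anchor": head "anchor", modifier "cavern desert elm".
Inside "cavern desert elm": head "elm" (specifically "desert elm"), modifier "cavern".
Inside "desert elm": head "elm", modifier "desert".
Inside "temple carver": head "carver", modifier "temple".
Putting it together: [[[cavern [desert elm]] anchor] [temple carver]].

[[[cavern [desert elm]] anchor] [temple carver]]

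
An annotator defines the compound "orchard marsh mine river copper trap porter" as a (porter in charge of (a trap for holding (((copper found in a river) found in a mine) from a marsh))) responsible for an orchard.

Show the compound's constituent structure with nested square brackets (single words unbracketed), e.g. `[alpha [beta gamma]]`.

[orchard [[[marsh [mine [river copper]]] trap] porter]]

The outermost head in the paraphrase is "porter" (specifically "marsh mine river copper trap porter"), modified by "orchard".
Within "marsh mine river copper trap porter", the head is "porter" and the modifier is "marsh mine river copper trap".
Within "marsh mine river copper trap", the head is "trap" and the modifier is "marsh mine river copper".
Within "marsh mine river copper", the head is "copper" (specifically "mine river copper") and the modifier is "marsh".
Within "mine river copper", the head is "copper" (specifically "river copper") and the modifier is "mine".
Within "river copper", the head is "copper" and the modifier is "river".
Assembled: [orchard [[[marsh [mine [river copper]]] trap] porter]].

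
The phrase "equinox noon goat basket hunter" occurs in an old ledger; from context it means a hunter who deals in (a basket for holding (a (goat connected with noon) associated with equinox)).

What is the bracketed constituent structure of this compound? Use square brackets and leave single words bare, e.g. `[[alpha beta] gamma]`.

[[[equinox [noon goat]] basket] hunter]

The outermost head in the paraphrase is "hunter", modified by "equinox noon goat basket".
Within "equinox noon goat basket", the head is "basket" and the modifier is "equinox noon goat".
Within "equinox noon goat", the head is "goat" (specifically "noon goat") and the modifier is "equinox".
Within "noon goat", the head is "goat" and the modifier is "noon".
Putting it together: [[[equinox [noon goat]] basket] hunter].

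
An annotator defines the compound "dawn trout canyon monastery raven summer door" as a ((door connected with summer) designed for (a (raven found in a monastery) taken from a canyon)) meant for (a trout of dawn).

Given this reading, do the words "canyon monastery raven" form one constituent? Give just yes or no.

yes

The paraphrase groups the words so that "canyon monastery raven" is one unit: it corresponds to a single parenthesized sub-phrase.
The full structure is [[dawn trout] [[canyon [monastery raven]] [summer door]]], in which [canyon monastery raven] is a constituent.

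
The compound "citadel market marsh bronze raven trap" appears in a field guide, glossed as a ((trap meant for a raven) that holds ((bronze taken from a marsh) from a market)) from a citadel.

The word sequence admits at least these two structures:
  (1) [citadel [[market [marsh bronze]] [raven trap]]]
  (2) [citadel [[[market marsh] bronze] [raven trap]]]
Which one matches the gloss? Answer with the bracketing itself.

[citadel [[market [marsh bronze]] [raven trap]]]

The paraphrase's head is the "trap" part ("market marsh bronze raven trap"); its modifier is "citadel".
That top-level split, carried through the inner groups, gives [citadel [[market [marsh bronze]] [raven trap]]].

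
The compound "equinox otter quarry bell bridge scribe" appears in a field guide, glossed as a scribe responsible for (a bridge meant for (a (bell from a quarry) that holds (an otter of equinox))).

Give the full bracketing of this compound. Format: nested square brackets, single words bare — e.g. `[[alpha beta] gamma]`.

Whole compound: head "scribe", modifier "equinox otter quarry bell bridge".
"equinox otter quarry bell bridge" → head "bridge", modifier "equinox otter quarry bell".
"equinox otter quarry bell" → head "bell" (specifically "quarry bell"), modifier "equinox otter".
"equinox otter" → head "otter", modifier "equinox".
"quarry bell" → head "bell", modifier "quarry".
So the structure is [[[[equinox otter] [quarry bell]] bridge] scribe].

[[[[equinox otter] [quarry bell]] bridge] scribe]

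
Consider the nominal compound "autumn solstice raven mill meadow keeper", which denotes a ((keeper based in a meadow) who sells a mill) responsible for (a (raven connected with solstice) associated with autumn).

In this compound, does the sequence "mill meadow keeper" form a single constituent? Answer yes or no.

yes

The paraphrase groups the words so that "mill meadow keeper" is one unit: it corresponds to a single parenthesized sub-phrase.
The full structure is [[autumn [solstice raven]] [mill [meadow keeper]]], in which [mill meadow keeper] is a constituent.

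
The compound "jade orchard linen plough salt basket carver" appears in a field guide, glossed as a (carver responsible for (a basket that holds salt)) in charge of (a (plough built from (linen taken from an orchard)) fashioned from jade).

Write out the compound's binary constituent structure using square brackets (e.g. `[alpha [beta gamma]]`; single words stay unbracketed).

[[jade [[orchard linen] plough]] [[salt basket] carver]]

Overall it is a kind of carver (specifically "salt basket carver"); the modifier is "jade orchard linen plough".
Inside "jade orchard linen plough": head "plough" (specifically "orchard linen plough"), modifier "jade".
Inside "orchard linen plough": head "plough", modifier "orchard linen".
Inside "orchard linen": head "linen", modifier "orchard".
Inside "salt basket carver": head "carver", modifier "salt basket".
Inside "salt basket": head "basket", modifier "salt".
Assembled: [[jade [[orchard linen] plough]] [[salt basket] carver]].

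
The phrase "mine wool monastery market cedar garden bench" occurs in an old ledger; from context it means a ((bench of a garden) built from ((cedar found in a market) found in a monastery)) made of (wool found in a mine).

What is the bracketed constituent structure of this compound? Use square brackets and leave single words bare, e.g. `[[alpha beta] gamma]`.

The outermost head in the paraphrase is "bench" (specifically "monastery market cedar garden bench"), modified by "mine wool".
Inside "mine wool": head "wool", modifier "mine".
Inside "monastery market cedar garden bench": head "bench" (specifically "garden bench"), modifier "monastery market cedar".
Inside "monastery market cedar": head "cedar" (specifically "market cedar"), modifier "monastery".
Inside "market cedar": head "cedar", modifier "market".
Inside "garden bench": head "bench", modifier "garden".
So the structure is [[mine wool] [[monastery [market cedar]] [garden bench]]].

[[mine wool] [[monastery [market cedar]] [garden bench]]]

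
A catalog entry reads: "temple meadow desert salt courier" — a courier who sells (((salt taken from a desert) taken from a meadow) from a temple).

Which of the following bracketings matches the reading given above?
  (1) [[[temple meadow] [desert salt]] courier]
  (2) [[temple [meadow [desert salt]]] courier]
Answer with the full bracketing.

The paraphrase's head is the "courier" part ("courier"); its modifier is "temple meadow desert salt".
That top-level split, carried through the inner groups, gives [[temple [meadow [desert salt]]] courier].

[[temple [meadow [desert salt]]] courier]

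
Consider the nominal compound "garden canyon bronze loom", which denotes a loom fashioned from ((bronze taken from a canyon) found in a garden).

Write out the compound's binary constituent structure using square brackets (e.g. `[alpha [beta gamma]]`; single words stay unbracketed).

The outermost head in the paraphrase is "loom", modified by "garden canyon bronze".
Inside "garden canyon bronze": head "bronze" (specifically "canyon bronze"), modifier "garden".
Inside "canyon bronze": head "bronze", modifier "canyon".
Putting it together: [[garden [canyon bronze]] loom].

[[garden [canyon bronze]] loom]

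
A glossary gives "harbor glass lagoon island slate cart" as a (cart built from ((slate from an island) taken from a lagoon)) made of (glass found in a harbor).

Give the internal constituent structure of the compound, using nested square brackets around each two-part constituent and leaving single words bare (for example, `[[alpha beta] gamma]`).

[[harbor glass] [[lagoon [island slate]] cart]]

Overall it is a kind of cart (specifically "lagoon island slate cart"); the modifier is "harbor glass".
Within "harbor glass", the head is "glass" and the modifier is "harbor".
Within "lagoon island slate cart", the head is "cart" and the modifier is "lagoon island slate".
Within "lagoon island slate", the head is "slate" (specifically "island slate") and the modifier is "lagoon".
Within "island slate", the head is "slate" and the modifier is "island".
Putting it together: [[harbor glass] [[lagoon [island slate]] cart]].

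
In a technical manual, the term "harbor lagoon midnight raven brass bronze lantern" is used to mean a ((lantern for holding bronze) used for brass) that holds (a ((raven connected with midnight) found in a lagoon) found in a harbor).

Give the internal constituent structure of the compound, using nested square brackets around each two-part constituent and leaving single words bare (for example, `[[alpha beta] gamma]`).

[[harbor [lagoon [midnight raven]]] [brass [bronze lantern]]]

Overall it is a kind of lantern (specifically "brass bronze lantern"); the modifier is "harbor lagoon midnight raven".
Within "harbor lagoon midnight raven", the head is "raven" (specifically "lagoon midnight raven") and the modifier is "harbor".
Within "lagoon midnight raven", the head is "raven" (specifically "midnight raven") and the modifier is "lagoon".
Within "midnight raven", the head is "raven" and the modifier is "midnight".
Within "brass bronze lantern", the head is "lantern" (specifically "bronze lantern") and the modifier is "brass".
Within "bronze lantern", the head is "lantern" and the modifier is "bronze".
Assembled: [[harbor [lagoon [midnight raven]]] [brass [bronze lantern]]].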